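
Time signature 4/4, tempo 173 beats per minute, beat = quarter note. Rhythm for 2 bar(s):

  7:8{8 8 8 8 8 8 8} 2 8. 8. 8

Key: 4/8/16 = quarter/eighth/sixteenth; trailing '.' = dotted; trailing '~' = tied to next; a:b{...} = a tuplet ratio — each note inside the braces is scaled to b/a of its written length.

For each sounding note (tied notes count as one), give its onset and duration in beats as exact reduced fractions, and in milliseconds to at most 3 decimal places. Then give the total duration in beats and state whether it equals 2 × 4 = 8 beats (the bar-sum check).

1) 0.0ms=0b +198.183ms=4/7b
2) 198.183ms=4/7b +198.183ms=4/7b
3) 396.367ms=8/7b +198.183ms=4/7b
4) 594.55ms=12/7b +198.183ms=4/7b
5) 792.733ms=16/7b +198.183ms=4/7b
6) 990.917ms=20/7b +198.183ms=4/7b
7) 1189.1ms=24/7b +198.183ms=4/7b
8) 1387.283ms=4b +693.642ms=2b
9) 2080.925ms=6b +260.116ms=3/4b
10) 2341.04ms=27/4b +260.116ms=3/4b
11) 2601.156ms=15/2b +173.41ms=1/2b
Σ=8b of 8 (173bpm 4/4) — PASS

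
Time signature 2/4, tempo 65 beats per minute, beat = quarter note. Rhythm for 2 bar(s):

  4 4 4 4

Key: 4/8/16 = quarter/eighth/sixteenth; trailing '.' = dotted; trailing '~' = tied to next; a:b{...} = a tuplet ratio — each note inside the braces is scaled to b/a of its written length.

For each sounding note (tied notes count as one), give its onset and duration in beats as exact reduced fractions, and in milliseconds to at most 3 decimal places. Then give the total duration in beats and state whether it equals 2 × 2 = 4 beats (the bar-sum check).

1) 0.0ms=0b +923.077ms=1b
2) 923.077ms=1b +923.077ms=1b
3) 1846.154ms=2b +923.077ms=1b
4) 2769.231ms=3b +923.077ms=1b
Σ=4b of 4 (65bpm 2/4) — PASS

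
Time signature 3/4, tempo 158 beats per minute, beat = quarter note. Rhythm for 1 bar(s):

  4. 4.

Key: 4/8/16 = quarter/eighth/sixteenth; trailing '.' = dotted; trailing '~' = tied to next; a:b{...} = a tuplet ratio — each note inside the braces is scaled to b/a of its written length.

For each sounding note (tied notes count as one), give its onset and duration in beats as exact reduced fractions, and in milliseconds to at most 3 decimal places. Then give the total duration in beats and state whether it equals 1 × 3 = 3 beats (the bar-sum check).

1) 0.0ms=0b +569.62ms=3/2b
2) 569.62ms=3/2b +569.62ms=3/2b
Σ=3b of 3 (158bpm 3/4) — PASS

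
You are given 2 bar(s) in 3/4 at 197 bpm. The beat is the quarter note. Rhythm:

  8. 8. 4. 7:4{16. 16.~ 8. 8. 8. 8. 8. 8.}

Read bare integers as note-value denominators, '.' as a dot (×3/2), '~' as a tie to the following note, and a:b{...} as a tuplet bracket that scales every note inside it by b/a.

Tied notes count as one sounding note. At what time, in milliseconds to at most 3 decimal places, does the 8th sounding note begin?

note 8 onset = 33/7b = 1435.823ms

1. 0.0ms @ 0 + 228.426ms (3/4)
2. 228.426ms @ 3/4 + 228.426ms (3/4)
3. 456.853ms @ 3/2 + 456.853ms (3/2)
4. 913.706ms @ 3 + 65.265ms (3/14)
5. 978.97ms @ 45/14 + 195.794ms (9/14)
6. 1174.764ms @ 27/7 + 130.529ms (3/7)
7. 1305.294ms @ 30/7 + 130.529ms (3/7)
8. 1435.823ms @ 33/7 + 130.529ms (3/7)
9. 1566.352ms @ 36/7 + 130.529ms (3/7)
10. 1696.882ms @ 39/7 + 130.529ms (3/7)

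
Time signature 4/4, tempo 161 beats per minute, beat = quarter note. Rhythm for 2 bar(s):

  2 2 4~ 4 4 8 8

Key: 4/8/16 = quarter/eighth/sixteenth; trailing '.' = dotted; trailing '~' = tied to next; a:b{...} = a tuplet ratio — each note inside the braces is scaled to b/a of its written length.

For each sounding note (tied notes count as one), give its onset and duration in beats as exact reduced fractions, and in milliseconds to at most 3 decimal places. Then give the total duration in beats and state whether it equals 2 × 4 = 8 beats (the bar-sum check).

1) 0.0ms=0b +745.342ms=2b
2) 745.342ms=2b +745.342ms=2b
3) 1490.683ms=4b +745.342ms=2b
4) 2236.025ms=6b +372.671ms=1b
5) 2608.696ms=7b +186.335ms=1/2b
6) 2795.031ms=15/2b +186.335ms=1/2b
Σ=8b of 8 (161bpm 4/4) — PASS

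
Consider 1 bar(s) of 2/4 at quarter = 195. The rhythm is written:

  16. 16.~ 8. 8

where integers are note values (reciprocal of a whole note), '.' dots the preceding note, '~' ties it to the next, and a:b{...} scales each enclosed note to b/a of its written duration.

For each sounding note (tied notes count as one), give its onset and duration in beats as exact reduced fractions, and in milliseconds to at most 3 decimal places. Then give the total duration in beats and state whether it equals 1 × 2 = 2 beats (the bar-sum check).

1) 0.0ms=0b +115.385ms=3/8b
2) 115.385ms=3/8b +346.154ms=9/8b
3) 461.538ms=3/2b +153.846ms=1/2b
Σ=2b of 2 (195bpm 2/4) — PASS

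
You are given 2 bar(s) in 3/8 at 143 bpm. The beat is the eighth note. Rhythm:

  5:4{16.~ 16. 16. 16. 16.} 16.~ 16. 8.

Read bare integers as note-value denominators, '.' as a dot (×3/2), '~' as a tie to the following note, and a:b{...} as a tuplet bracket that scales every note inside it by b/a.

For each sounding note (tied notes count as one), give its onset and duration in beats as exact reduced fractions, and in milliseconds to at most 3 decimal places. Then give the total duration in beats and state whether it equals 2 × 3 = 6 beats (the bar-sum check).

1) 0.0ms=0b +503.497ms=6/5b
2) 503.497ms=6/5b +251.748ms=3/5b
3) 755.245ms=9/5b +251.748ms=3/5b
4) 1006.993ms=12/5b +251.748ms=3/5b
5) 1258.741ms=3b +629.371ms=3/2b
6) 1888.112ms=9/2b +629.371ms=3/2b
Σ=6b of 6 (143bpm 3/8) — PASS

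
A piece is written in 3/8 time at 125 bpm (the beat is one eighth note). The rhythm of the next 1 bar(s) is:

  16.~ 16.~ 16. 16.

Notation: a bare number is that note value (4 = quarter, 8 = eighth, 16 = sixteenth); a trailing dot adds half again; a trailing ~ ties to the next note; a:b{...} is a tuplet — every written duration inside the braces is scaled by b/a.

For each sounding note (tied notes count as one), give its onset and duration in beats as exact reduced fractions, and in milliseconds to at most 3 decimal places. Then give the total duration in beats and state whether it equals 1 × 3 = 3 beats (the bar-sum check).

1) 0.0ms=0b +1080.0ms=9/4b
2) 1080.0ms=9/4b +360.0ms=3/4b
Σ=3b of 3 (125bpm 3/8) — PASS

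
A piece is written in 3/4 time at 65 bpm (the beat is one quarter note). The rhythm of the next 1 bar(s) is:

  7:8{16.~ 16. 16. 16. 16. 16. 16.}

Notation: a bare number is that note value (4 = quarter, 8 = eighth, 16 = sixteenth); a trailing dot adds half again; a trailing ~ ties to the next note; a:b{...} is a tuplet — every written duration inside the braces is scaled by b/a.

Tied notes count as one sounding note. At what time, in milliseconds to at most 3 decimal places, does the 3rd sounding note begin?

note 3 onset = 9/7b = 1186.813ms

1. 0.0ms @ 0 + 791.209ms (6/7)
2. 791.209ms @ 6/7 + 395.604ms (3/7)
3. 1186.813ms @ 9/7 + 395.604ms (3/7)
4. 1582.418ms @ 12/7 + 395.604ms (3/7)
5. 1978.022ms @ 15/7 + 395.604ms (3/7)
6. 2373.626ms @ 18/7 + 395.604ms (3/7)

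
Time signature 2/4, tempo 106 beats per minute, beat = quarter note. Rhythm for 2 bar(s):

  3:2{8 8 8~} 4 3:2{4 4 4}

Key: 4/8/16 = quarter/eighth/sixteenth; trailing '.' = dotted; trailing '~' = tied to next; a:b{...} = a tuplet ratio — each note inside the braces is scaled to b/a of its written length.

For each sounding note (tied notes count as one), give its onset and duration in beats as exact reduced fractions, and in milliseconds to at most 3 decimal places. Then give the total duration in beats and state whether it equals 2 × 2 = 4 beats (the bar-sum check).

1) 0.0ms=0b +188.679ms=1/3b
2) 188.679ms=1/3b +188.679ms=1/3b
3) 377.358ms=2/3b +754.717ms=4/3b
4) 1132.075ms=2b +377.358ms=2/3b
5) 1509.434ms=8/3b +377.358ms=2/3b
6) 1886.792ms=10/3b +377.358ms=2/3b
Σ=4b of 4 (106bpm 2/4) — PASS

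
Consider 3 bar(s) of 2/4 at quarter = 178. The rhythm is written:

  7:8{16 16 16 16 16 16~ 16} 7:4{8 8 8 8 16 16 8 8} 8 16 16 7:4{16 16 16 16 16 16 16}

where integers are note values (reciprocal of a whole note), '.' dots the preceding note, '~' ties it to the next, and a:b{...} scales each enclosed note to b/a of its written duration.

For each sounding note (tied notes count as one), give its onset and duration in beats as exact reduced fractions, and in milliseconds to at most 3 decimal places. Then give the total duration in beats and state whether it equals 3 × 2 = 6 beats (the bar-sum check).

1) 0.0ms=0b +96.308ms=2/7b
2) 96.308ms=2/7b +96.308ms=2/7b
3) 192.616ms=4/7b +96.308ms=2/7b
4) 288.925ms=6/7b +96.308ms=2/7b
5) 385.233ms=8/7b +96.308ms=2/7b
6) 481.541ms=10/7b +192.616ms=4/7b
7) 674.157ms=2b +96.308ms=2/7b
8) 770.465ms=16/7b +96.308ms=2/7b
9) 866.774ms=18/7b +96.308ms=2/7b
10) 963.082ms=20/7b +96.308ms=2/7b
11) 1059.39ms=22/7b +48.154ms=1/7b
12) 1107.544ms=23/7b +48.154ms=1/7b
13) 1155.698ms=24/7b +96.308ms=2/7b
14) 1252.006ms=26/7b +96.308ms=2/7b
15) 1348.315ms=4b +168.539ms=1/2b
16) 1516.854ms=9/2b +84.27ms=1/4b
17) 1601.124ms=19/4b +84.27ms=1/4b
18) 1685.393ms=5b +48.154ms=1/7b
19) 1733.547ms=36/7b +48.154ms=1/7b
20) 1781.701ms=37/7b +48.154ms=1/7b
21) 1829.856ms=38/7b +48.154ms=1/7b
22) 1878.01ms=39/7b +48.154ms=1/7b
23) 1926.164ms=40/7b +48.154ms=1/7b
24) 1974.318ms=41/7b +48.154ms=1/7b
Σ=6b of 6 (178bpm 2/4) — PASS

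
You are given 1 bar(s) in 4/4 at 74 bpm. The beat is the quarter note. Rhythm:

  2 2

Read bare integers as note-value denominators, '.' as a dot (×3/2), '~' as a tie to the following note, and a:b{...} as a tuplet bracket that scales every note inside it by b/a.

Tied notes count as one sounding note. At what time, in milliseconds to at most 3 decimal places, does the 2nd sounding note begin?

1. 0.0ms @ 0 + 1621.622ms (2)
2. 1621.622ms @ 2 + 1621.622ms (2)

note 2 onset = 2b = 1621.622ms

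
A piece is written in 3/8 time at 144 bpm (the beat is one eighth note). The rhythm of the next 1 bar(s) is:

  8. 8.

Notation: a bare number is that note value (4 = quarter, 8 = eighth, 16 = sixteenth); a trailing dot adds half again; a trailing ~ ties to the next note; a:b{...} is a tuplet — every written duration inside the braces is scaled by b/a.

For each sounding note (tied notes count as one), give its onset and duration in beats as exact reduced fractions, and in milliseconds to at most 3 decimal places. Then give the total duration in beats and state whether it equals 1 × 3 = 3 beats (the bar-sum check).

1) 0.0ms=0b +625.0ms=3/2b
2) 625.0ms=3/2b +625.0ms=3/2b
Σ=3b of 3 (144bpm 3/8) — PASS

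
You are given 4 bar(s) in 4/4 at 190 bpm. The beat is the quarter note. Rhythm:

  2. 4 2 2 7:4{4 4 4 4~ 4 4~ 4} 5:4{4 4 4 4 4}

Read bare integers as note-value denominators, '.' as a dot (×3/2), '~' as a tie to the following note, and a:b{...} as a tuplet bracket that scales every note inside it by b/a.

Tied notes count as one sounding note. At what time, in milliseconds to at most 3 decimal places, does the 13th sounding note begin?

note 13 onset = 72/5b = 4547.368ms

1. 0.0ms @ 0 + 947.368ms (3)
2. 947.368ms @ 3 + 315.789ms (1)
3. 1263.158ms @ 4 + 631.579ms (2)
4. 1894.737ms @ 6 + 631.579ms (2)
5. 2526.316ms @ 8 + 180.451ms (4/7)
6. 2706.767ms @ 60/7 + 180.451ms (4/7)
7. 2887.218ms @ 64/7 + 180.451ms (4/7)
8. 3067.669ms @ 68/7 + 360.902ms (8/7)
9. 3428.571ms @ 76/7 + 360.902ms (8/7)
10. 3789.474ms @ 12 + 252.632ms (4/5)
11. 4042.105ms @ 64/5 + 252.632ms (4/5)
12. 4294.737ms @ 68/5 + 252.632ms (4/5)
13. 4547.368ms @ 72/5 + 252.632ms (4/5)
14. 4800.0ms @ 76/5 + 252.632ms (4/5)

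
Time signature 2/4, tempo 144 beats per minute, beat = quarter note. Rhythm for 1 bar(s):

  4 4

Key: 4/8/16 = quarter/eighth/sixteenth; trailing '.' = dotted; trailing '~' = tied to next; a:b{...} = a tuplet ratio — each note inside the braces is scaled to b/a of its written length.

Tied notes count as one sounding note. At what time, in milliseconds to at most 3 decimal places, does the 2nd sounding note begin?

note 2 onset = 1b = 416.667ms

1. 0.0ms @ 0 + 416.667ms (1)
2. 416.667ms @ 1 + 416.667ms (1)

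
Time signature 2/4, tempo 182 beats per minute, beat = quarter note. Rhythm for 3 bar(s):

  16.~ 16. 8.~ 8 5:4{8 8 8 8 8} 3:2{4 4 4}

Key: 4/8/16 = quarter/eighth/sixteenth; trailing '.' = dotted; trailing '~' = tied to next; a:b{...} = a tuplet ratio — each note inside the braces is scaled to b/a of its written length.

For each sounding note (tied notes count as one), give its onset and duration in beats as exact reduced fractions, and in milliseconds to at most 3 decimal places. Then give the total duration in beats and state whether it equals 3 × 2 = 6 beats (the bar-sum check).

1) 0.0ms=0b +247.253ms=3/4b
2) 247.253ms=3/4b +412.088ms=5/4b
3) 659.341ms=2b +131.868ms=2/5b
4) 791.209ms=12/5b +131.868ms=2/5b
5) 923.077ms=14/5b +131.868ms=2/5b
6) 1054.945ms=16/5b +131.868ms=2/5b
7) 1186.813ms=18/5b +131.868ms=2/5b
8) 1318.681ms=4b +219.78ms=2/3b
9) 1538.462ms=14/3b +219.78ms=2/3b
10) 1758.242ms=16/3b +219.78ms=2/3b
Σ=6b of 6 (182bpm 2/4) — PASS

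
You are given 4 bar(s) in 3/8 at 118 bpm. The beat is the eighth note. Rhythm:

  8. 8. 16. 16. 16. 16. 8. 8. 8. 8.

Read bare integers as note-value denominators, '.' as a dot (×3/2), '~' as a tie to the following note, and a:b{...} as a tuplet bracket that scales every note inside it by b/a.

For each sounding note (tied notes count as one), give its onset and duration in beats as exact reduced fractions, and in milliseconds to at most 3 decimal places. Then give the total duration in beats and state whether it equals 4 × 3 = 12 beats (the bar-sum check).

1) 0.0ms=0b +762.712ms=3/2b
2) 762.712ms=3/2b +762.712ms=3/2b
3) 1525.424ms=3b +381.356ms=3/4b
4) 1906.78ms=15/4b +381.356ms=3/4b
5) 2288.136ms=9/2b +381.356ms=3/4b
6) 2669.492ms=21/4b +381.356ms=3/4b
7) 3050.847ms=6b +762.712ms=3/2b
8) 3813.559ms=15/2b +762.712ms=3/2b
9) 4576.271ms=9b +762.712ms=3/2b
10) 5338.983ms=21/2b +762.712ms=3/2b
Σ=12b of 12 (118bpm 3/8) — PASS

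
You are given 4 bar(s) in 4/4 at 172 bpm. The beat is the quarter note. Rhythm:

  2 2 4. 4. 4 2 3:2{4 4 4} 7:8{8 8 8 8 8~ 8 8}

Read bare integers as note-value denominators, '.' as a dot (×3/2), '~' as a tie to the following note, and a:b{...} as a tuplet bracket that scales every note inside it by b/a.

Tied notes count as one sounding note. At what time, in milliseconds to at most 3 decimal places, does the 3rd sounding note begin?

note 3 onset = 4b = 1395.349ms

1. 0.0ms @ 0 + 697.674ms (2)
2. 697.674ms @ 2 + 697.674ms (2)
3. 1395.349ms @ 4 + 523.256ms (3/2)
4. 1918.605ms @ 11/2 + 523.256ms (3/2)
5. 2441.86ms @ 7 + 348.837ms (1)
6. 2790.698ms @ 8 + 697.674ms (2)
7. 3488.372ms @ 10 + 232.558ms (2/3)
8. 3720.93ms @ 32/3 + 232.558ms (2/3)
9. 3953.488ms @ 34/3 + 232.558ms (2/3)
10. 4186.047ms @ 12 + 199.336ms (4/7)
11. 4385.382ms @ 88/7 + 199.336ms (4/7)
12. 4584.718ms @ 92/7 + 199.336ms (4/7)
13. 4784.053ms @ 96/7 + 199.336ms (4/7)
14. 4983.389ms @ 100/7 + 398.671ms (8/7)
15. 5382.06ms @ 108/7 + 199.336ms (4/7)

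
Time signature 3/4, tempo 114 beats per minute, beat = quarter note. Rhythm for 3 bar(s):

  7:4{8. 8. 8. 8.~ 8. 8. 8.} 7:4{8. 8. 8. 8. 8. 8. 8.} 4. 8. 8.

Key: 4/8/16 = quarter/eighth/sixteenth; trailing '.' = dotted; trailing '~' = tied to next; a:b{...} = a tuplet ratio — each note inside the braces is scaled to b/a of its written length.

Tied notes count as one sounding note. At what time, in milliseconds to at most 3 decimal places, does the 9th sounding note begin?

1. 0.0ms @ 0 + 225.564ms (3/7)
2. 225.564ms @ 3/7 + 225.564ms (3/7)
3. 451.128ms @ 6/7 + 225.564ms (3/7)
4. 676.692ms @ 9/7 + 451.128ms (6/7)
5. 1127.82ms @ 15/7 + 225.564ms (3/7)
6. 1353.383ms @ 18/7 + 225.564ms (3/7)
7. 1578.947ms @ 3 + 225.564ms (3/7)
8. 1804.511ms @ 24/7 + 225.564ms (3/7)
9. 2030.075ms @ 27/7 + 225.564ms (3/7)
10. 2255.639ms @ 30/7 + 225.564ms (3/7)
11. 2481.203ms @ 33/7 + 225.564ms (3/7)
12. 2706.767ms @ 36/7 + 225.564ms (3/7)
13. 2932.331ms @ 39/7 + 225.564ms (3/7)
14. 3157.895ms @ 6 + 789.474ms (3/2)
15. 3947.368ms @ 15/2 + 394.737ms (3/4)
16. 4342.105ms @ 33/4 + 394.737ms (3/4)

note 9 onset = 27/7b = 2030.075ms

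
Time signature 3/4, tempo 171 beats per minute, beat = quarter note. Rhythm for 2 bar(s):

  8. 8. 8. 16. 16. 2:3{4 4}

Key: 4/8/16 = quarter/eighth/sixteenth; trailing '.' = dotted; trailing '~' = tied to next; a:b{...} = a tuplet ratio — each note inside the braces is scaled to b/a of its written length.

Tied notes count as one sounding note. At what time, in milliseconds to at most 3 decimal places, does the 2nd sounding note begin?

1. 0.0ms @ 0 + 263.158ms (3/4)
2. 263.158ms @ 3/4 + 263.158ms (3/4)
3. 526.316ms @ 3/2 + 263.158ms (3/4)
4. 789.474ms @ 9/4 + 131.579ms (3/8)
5. 921.053ms @ 21/8 + 131.579ms (3/8)
6. 1052.632ms @ 3 + 526.316ms (3/2)
7. 1578.947ms @ 9/2 + 526.316ms (3/2)

note 2 onset = 3/4b = 263.158ms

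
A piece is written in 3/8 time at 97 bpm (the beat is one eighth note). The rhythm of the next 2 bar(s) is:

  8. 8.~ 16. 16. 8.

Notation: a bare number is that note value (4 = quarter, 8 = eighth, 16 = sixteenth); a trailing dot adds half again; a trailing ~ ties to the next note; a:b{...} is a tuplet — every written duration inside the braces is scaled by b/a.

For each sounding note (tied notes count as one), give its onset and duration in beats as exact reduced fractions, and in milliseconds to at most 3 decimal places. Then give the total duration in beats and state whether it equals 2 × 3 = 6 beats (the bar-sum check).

1) 0.0ms=0b +927.835ms=3/2b
2) 927.835ms=3/2b +1391.753ms=9/4b
3) 2319.588ms=15/4b +463.918ms=3/4b
4) 2783.505ms=9/2b +927.835ms=3/2b
Σ=6b of 6 (97bpm 3/8) — PASS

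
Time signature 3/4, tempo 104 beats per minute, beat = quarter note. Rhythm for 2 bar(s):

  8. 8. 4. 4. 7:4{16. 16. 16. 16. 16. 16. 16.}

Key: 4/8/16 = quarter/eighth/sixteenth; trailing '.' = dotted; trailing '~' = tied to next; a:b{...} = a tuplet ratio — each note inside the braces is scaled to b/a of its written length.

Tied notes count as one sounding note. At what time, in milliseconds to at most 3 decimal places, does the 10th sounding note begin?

1. 0.0ms @ 0 + 432.692ms (3/4)
2. 432.692ms @ 3/4 + 432.692ms (3/4)
3. 865.385ms @ 3/2 + 865.385ms (3/2)
4. 1730.769ms @ 3 + 865.385ms (3/2)
5. 2596.154ms @ 9/2 + 123.626ms (3/14)
6. 2719.78ms @ 33/7 + 123.626ms (3/14)
7. 2843.407ms @ 69/14 + 123.626ms (3/14)
8. 2967.033ms @ 36/7 + 123.626ms (3/14)
9. 3090.659ms @ 75/14 + 123.626ms (3/14)
10. 3214.286ms @ 39/7 + 123.626ms (3/14)
11. 3337.912ms @ 81/14 + 123.626ms (3/14)

note 10 onset = 39/7b = 3214.286ms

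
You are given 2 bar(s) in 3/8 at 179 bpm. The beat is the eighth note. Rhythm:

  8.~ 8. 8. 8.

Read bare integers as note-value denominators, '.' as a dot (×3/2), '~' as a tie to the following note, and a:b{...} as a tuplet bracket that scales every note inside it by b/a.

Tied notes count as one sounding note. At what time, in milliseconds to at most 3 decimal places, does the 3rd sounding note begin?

1. 0.0ms @ 0 + 1005.587ms (3)
2. 1005.587ms @ 3 + 502.793ms (3/2)
3. 1508.38ms @ 9/2 + 502.793ms (3/2)

note 3 onset = 9/2b = 1508.38ms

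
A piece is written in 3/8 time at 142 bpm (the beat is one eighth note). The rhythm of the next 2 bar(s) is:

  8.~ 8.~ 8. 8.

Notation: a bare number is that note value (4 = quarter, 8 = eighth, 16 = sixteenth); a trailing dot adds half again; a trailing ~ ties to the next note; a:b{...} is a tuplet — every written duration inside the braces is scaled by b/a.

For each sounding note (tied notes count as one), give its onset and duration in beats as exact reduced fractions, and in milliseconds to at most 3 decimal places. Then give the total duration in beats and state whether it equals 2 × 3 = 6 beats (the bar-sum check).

1) 0.0ms=0b +1901.408ms=9/2b
2) 1901.408ms=9/2b +633.803ms=3/2b
Σ=6b of 6 (142bpm 3/8) — PASS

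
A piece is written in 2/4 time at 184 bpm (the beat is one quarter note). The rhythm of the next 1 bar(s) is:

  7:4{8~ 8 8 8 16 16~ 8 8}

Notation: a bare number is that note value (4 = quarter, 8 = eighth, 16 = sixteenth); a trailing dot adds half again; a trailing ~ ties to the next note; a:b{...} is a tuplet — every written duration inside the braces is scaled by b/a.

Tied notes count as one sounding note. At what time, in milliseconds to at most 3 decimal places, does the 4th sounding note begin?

1. 0.0ms @ 0 + 186.335ms (4/7)
2. 186.335ms @ 4/7 + 93.168ms (2/7)
3. 279.503ms @ 6/7 + 93.168ms (2/7)
4. 372.671ms @ 8/7 + 46.584ms (1/7)
5. 419.255ms @ 9/7 + 139.752ms (3/7)
6. 559.006ms @ 12/7 + 93.168ms (2/7)

note 4 onset = 8/7b = 372.671ms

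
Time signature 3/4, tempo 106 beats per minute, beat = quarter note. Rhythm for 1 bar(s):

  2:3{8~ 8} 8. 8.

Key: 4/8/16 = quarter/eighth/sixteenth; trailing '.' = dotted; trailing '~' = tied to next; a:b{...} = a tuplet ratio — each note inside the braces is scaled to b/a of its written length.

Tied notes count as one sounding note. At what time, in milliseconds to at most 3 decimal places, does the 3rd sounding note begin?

1. 0.0ms @ 0 + 849.057ms (3/2)
2. 849.057ms @ 3/2 + 424.528ms (3/4)
3. 1273.585ms @ 9/4 + 424.528ms (3/4)

note 3 onset = 9/4b = 1273.585ms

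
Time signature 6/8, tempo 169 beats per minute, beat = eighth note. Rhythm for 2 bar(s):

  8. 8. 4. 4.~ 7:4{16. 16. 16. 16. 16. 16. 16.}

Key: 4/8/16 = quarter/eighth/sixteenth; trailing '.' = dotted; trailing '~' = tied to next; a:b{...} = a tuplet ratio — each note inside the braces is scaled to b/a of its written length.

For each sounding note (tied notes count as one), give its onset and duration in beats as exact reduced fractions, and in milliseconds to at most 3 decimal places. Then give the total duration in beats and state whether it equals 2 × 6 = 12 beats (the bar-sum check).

1) 0.0ms=0b +532.544ms=3/2b
2) 532.544ms=3/2b +532.544ms=3/2b
3) 1065.089ms=3b +1065.089ms=3b
4) 2130.178ms=6b +1217.244ms=24/7b
5) 3347.422ms=66/7b +152.156ms=3/7b
6) 3499.577ms=69/7b +152.156ms=3/7b
7) 3651.733ms=72/7b +152.156ms=3/7b
8) 3803.888ms=75/7b +152.156ms=3/7b
9) 3956.044ms=78/7b +152.156ms=3/7b
10) 4108.199ms=81/7b +152.156ms=3/7b
Σ=12b of 12 (169bpm 6/8) — PASS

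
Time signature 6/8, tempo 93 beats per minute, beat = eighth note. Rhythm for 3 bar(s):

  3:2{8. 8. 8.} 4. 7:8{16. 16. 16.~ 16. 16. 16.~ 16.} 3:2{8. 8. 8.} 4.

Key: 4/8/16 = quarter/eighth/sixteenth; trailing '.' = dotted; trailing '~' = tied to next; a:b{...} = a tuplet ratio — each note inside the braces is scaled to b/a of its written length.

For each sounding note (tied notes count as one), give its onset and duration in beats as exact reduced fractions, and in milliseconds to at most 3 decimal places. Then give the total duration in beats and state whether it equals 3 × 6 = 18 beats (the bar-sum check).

1) 0.0ms=0b +645.161ms=1b
2) 645.161ms=1b +645.161ms=1b
3) 1290.323ms=2b +645.161ms=1b
4) 1935.484ms=3b +1935.484ms=3b
5) 3870.968ms=6b +552.995ms=6/7b
6) 4423.963ms=48/7b +552.995ms=6/7b
7) 4976.959ms=54/7b +1105.991ms=12/7b
8) 6082.949ms=66/7b +552.995ms=6/7b
9) 6635.945ms=72/7b +1105.991ms=12/7b
10) 7741.935ms=12b +645.161ms=1b
11) 8387.097ms=13b +645.161ms=1b
12) 9032.258ms=14b +645.161ms=1b
13) 9677.419ms=15b +1935.484ms=3b
Σ=18b of 18 (93bpm 6/8) — PASS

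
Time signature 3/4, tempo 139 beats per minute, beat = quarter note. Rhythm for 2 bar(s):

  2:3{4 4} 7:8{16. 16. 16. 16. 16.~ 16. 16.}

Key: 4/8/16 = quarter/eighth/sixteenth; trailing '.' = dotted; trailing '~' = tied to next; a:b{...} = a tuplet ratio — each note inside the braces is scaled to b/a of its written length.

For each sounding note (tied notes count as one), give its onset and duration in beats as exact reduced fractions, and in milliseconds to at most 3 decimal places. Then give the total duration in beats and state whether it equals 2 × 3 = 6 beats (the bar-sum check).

1) 0.0ms=0b +647.482ms=3/2b
2) 647.482ms=3/2b +647.482ms=3/2b
3) 1294.964ms=3b +184.995ms=3/7b
4) 1479.959ms=24/7b +184.995ms=3/7b
5) 1664.954ms=27/7b +184.995ms=3/7b
6) 1849.949ms=30/7b +184.995ms=3/7b
7) 2034.943ms=33/7b +369.99ms=6/7b
8) 2404.933ms=39/7b +184.995ms=3/7b
Σ=6b of 6 (139bpm 3/4) — PASS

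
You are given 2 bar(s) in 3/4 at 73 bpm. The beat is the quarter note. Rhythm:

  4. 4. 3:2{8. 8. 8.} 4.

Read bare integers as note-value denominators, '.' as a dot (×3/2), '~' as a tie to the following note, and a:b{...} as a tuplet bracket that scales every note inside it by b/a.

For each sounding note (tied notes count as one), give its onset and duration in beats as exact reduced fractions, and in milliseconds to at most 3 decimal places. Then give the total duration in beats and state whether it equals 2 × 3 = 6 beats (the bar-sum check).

1) 0.0ms=0b +1232.877ms=3/2b
2) 1232.877ms=3/2b +1232.877ms=3/2b
3) 2465.753ms=3b +410.959ms=1/2b
4) 2876.712ms=7/2b +410.959ms=1/2b
5) 3287.671ms=4b +410.959ms=1/2b
6) 3698.63ms=9/2b +1232.877ms=3/2b
Σ=6b of 6 (73bpm 3/4) — PASS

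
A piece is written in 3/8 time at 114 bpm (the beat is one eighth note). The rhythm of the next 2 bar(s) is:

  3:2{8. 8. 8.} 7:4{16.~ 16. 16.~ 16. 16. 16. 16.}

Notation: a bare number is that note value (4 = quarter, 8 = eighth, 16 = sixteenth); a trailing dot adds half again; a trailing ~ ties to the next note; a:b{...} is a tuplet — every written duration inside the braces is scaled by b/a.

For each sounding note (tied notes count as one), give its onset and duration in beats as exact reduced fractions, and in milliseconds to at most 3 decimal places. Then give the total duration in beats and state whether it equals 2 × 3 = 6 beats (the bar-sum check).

1) 0.0ms=0b +526.316ms=1b
2) 526.316ms=1b +526.316ms=1b
3) 1052.632ms=2b +526.316ms=1b
4) 1578.947ms=3b +451.128ms=6/7b
5) 2030.075ms=27/7b +451.128ms=6/7b
6) 2481.203ms=33/7b +225.564ms=3/7b
7) 2706.767ms=36/7b +225.564ms=3/7b
8) 2932.331ms=39/7b +225.564ms=3/7b
Σ=6b of 6 (114bpm 3/8) — PASS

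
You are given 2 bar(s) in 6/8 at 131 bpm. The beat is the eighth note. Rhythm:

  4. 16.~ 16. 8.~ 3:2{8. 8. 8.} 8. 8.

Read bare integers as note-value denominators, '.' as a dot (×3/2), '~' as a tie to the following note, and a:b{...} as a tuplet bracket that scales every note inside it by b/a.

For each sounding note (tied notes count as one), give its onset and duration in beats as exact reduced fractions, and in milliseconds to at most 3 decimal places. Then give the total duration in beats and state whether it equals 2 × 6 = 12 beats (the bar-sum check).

1) 0.0ms=0b +1374.046ms=3b
2) 1374.046ms=3b +687.023ms=3/2b
3) 2061.069ms=9/2b +1145.038ms=5/2b
4) 3206.107ms=7b +458.015ms=1b
5) 3664.122ms=8b +458.015ms=1b
6) 4122.137ms=9b +687.023ms=3/2b
7) 4809.16ms=21/2b +687.023ms=3/2b
Σ=12b of 12 (131bpm 6/8) — PASS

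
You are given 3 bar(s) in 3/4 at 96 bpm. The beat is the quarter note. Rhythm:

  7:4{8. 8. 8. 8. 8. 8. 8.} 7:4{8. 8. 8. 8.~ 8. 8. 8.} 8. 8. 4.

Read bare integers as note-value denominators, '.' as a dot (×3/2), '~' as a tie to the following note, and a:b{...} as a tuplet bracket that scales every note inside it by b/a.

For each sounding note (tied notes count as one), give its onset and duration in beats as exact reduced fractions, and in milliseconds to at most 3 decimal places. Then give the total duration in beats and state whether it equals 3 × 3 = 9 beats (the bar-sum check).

1) 0.0ms=0b +267.857ms=3/7b
2) 267.857ms=3/7b +267.857ms=3/7b
3) 535.714ms=6/7b +267.857ms=3/7b
4) 803.571ms=9/7b +267.857ms=3/7b
5) 1071.429ms=12/7b +267.857ms=3/7b
6) 1339.286ms=15/7b +267.857ms=3/7b
7) 1607.143ms=18/7b +267.857ms=3/7b
8) 1875.0ms=3b +267.857ms=3/7b
9) 2142.857ms=24/7b +267.857ms=3/7b
10) 2410.714ms=27/7b +267.857ms=3/7b
11) 2678.571ms=30/7b +535.714ms=6/7b
12) 3214.286ms=36/7b +267.857ms=3/7b
13) 3482.143ms=39/7b +267.857ms=3/7b
14) 3750.0ms=6b +468.75ms=3/4b
15) 4218.75ms=27/4b +468.75ms=3/4b
16) 4687.5ms=15/2b +937.5ms=3/2b
Σ=9b of 9 (96bpm 3/4) — PASS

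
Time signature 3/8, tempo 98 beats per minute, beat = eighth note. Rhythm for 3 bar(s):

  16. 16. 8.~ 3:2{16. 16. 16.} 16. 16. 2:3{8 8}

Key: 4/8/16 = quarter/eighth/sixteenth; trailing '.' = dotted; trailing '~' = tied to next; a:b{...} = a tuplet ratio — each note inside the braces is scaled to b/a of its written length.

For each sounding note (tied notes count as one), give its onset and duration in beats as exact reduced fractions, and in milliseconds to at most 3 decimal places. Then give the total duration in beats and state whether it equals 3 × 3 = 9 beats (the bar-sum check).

1) 0.0ms=0b +459.184ms=3/4b
2) 459.184ms=3/4b +459.184ms=3/4b
3) 918.367ms=3/2b +1224.49ms=2b
4) 2142.857ms=7/2b +306.122ms=1/2b
5) 2448.98ms=4b +306.122ms=1/2b
6) 2755.102ms=9/2b +459.184ms=3/4b
7) 3214.286ms=21/4b +459.184ms=3/4b
8) 3673.469ms=6b +918.367ms=3/2b
9) 4591.837ms=15/2b +918.367ms=3/2b
Σ=9b of 9 (98bpm 3/8) — PASS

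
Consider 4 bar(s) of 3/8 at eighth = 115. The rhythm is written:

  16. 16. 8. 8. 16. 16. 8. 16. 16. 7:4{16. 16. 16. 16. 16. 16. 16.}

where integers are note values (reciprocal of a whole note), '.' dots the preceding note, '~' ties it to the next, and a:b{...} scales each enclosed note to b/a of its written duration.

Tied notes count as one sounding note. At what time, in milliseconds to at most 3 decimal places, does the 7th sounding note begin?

1. 0.0ms @ 0 + 391.304ms (3/4)
2. 391.304ms @ 3/4 + 391.304ms (3/4)
3. 782.609ms @ 3/2 + 782.609ms (3/2)
4. 1565.217ms @ 3 + 782.609ms (3/2)
5. 2347.826ms @ 9/2 + 391.304ms (3/4)
6. 2739.13ms @ 21/4 + 391.304ms (3/4)
7. 3130.435ms @ 6 + 782.609ms (3/2)
8. 3913.043ms @ 15/2 + 391.304ms (3/4)
9. 4304.348ms @ 33/4 + 391.304ms (3/4)
10. 4695.652ms @ 9 + 223.602ms (3/7)
11. 4919.255ms @ 66/7 + 223.602ms (3/7)
12. 5142.857ms @ 69/7 + 223.602ms (3/7)
13. 5366.46ms @ 72/7 + 223.602ms (3/7)
14. 5590.062ms @ 75/7 + 223.602ms (3/7)
15. 5813.665ms @ 78/7 + 223.602ms (3/7)
16. 6037.267ms @ 81/7 + 223.602ms (3/7)

note 7 onset = 6b = 3130.435ms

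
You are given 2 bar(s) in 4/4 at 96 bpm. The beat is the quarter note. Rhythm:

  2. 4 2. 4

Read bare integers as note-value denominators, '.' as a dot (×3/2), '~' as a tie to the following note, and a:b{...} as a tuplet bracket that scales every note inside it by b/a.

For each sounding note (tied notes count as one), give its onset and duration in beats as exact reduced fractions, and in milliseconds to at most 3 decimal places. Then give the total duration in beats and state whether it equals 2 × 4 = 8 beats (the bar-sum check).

1) 0.0ms=0b +1875.0ms=3b
2) 1875.0ms=3b +625.0ms=1b
3) 2500.0ms=4b +1875.0ms=3b
4) 4375.0ms=7b +625.0ms=1b
Σ=8b of 8 (96bpm 4/4) — PASS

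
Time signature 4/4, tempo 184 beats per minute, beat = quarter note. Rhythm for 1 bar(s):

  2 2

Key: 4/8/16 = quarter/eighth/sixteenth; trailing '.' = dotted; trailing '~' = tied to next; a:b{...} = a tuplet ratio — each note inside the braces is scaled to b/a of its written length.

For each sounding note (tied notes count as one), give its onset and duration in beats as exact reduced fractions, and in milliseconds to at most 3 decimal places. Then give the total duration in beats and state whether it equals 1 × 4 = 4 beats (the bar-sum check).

1) 0.0ms=0b +652.174ms=2b
2) 652.174ms=2b +652.174ms=2b
Σ=4b of 4 (184bpm 4/4) — PASS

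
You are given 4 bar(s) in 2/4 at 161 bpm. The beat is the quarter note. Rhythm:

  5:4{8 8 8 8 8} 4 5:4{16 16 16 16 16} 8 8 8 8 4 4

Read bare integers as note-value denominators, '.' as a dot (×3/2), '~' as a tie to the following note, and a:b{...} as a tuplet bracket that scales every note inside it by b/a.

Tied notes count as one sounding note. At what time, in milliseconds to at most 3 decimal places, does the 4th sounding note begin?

1. 0.0ms @ 0 + 149.068ms (2/5)
2. 149.068ms @ 2/5 + 149.068ms (2/5)
3. 298.137ms @ 4/5 + 149.068ms (2/5)
4. 447.205ms @ 6/5 + 149.068ms (2/5)
5. 596.273ms @ 8/5 + 149.068ms (2/5)
6. 745.342ms @ 2 + 372.671ms (1)
7. 1118.012ms @ 3 + 74.534ms (1/5)
8. 1192.547ms @ 16/5 + 74.534ms (1/5)
9. 1267.081ms @ 17/5 + 74.534ms (1/5)
10. 1341.615ms @ 18/5 + 74.534ms (1/5)
11. 1416.149ms @ 19/5 + 74.534ms (1/5)
12. 1490.683ms @ 4 + 186.335ms (1/2)
13. 1677.019ms @ 9/2 + 186.335ms (1/2)
14. 1863.354ms @ 5 + 186.335ms (1/2)
15. 2049.689ms @ 11/2 + 186.335ms (1/2)
16. 2236.025ms @ 6 + 372.671ms (1)
17. 2608.696ms @ 7 + 372.671ms (1)

note 4 onset = 6/5b = 447.205ms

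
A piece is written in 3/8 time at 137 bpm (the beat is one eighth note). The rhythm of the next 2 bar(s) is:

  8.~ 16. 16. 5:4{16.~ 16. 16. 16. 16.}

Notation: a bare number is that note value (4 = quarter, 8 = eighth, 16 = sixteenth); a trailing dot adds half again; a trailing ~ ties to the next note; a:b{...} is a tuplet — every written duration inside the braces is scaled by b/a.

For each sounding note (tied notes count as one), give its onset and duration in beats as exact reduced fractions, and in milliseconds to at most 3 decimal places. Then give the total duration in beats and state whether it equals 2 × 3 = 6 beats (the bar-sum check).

1) 0.0ms=0b +985.401ms=9/4b
2) 985.401ms=9/4b +328.467ms=3/4b
3) 1313.869ms=3b +525.547ms=6/5b
4) 1839.416ms=21/5b +262.774ms=3/5b
5) 2102.19ms=24/5b +262.774ms=3/5b
6) 2364.964ms=27/5b +262.774ms=3/5b
Σ=6b of 6 (137bpm 3/8) — PASS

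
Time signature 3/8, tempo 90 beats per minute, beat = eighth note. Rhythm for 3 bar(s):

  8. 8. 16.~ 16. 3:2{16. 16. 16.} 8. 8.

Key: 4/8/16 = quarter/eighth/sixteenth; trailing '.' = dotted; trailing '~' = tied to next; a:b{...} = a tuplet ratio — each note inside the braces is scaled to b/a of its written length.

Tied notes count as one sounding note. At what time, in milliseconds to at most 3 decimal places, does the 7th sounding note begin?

1. 0.0ms @ 0 + 1000.0ms (3/2)
2. 1000.0ms @ 3/2 + 1000.0ms (3/2)
3. 2000.0ms @ 3 + 1000.0ms (3/2)
4. 3000.0ms @ 9/2 + 333.333ms (1/2)
5. 3333.333ms @ 5 + 333.333ms (1/2)
6. 3666.667ms @ 11/2 + 333.333ms (1/2)
7. 4000.0ms @ 6 + 1000.0ms (3/2)
8. 5000.0ms @ 15/2 + 1000.0ms (3/2)

note 7 onset = 6b = 4000.0ms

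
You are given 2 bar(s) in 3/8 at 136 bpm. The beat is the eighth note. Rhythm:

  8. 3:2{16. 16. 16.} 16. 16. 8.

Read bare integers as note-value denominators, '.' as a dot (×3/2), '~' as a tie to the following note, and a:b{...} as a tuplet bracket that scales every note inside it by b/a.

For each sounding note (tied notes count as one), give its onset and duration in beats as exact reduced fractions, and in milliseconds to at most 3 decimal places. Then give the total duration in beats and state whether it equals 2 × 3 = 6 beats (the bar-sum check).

1) 0.0ms=0b +661.765ms=3/2b
2) 661.765ms=3/2b +220.588ms=1/2b
3) 882.353ms=2b +220.588ms=1/2b
4) 1102.941ms=5/2b +220.588ms=1/2b
5) 1323.529ms=3b +330.882ms=3/4b
6) 1654.412ms=15/4b +330.882ms=3/4b
7) 1985.294ms=9/2b +661.765ms=3/2b
Σ=6b of 6 (136bpm 3/8) — PASS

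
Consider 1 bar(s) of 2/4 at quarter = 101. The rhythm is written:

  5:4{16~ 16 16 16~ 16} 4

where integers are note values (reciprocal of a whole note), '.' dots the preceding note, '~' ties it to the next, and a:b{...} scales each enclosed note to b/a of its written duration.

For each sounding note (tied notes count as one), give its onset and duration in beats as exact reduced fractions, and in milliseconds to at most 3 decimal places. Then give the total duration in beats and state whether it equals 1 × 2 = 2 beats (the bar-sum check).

1) 0.0ms=0b +237.624ms=2/5b
2) 237.624ms=2/5b +118.812ms=1/5b
3) 356.436ms=3/5b +237.624ms=2/5b
4) 594.059ms=1b +594.059ms=1b
Σ=2b of 2 (101bpm 2/4) — PASS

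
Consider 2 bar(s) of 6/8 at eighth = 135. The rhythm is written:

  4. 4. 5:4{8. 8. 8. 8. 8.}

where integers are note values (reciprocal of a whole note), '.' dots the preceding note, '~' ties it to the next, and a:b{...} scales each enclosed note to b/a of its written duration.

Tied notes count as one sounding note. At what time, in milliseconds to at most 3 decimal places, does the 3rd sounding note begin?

1. 0.0ms @ 0 + 1333.333ms (3)
2. 1333.333ms @ 3 + 1333.333ms (3)
3. 2666.667ms @ 6 + 533.333ms (6/5)
4. 3200.0ms @ 36/5 + 533.333ms (6/5)
5. 3733.333ms @ 42/5 + 533.333ms (6/5)
6. 4266.667ms @ 48/5 + 533.333ms (6/5)
7. 4800.0ms @ 54/5 + 533.333ms (6/5)

note 3 onset = 6b = 2666.667ms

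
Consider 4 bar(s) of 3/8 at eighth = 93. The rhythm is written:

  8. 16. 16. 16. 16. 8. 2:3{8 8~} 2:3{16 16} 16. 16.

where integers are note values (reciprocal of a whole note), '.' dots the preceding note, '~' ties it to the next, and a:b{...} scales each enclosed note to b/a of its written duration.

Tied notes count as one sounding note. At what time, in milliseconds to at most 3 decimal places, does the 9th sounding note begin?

1. 0.0ms @ 0 + 967.742ms (3/2)
2. 967.742ms @ 3/2 + 483.871ms (3/4)
3. 1451.613ms @ 9/4 + 483.871ms (3/4)
4. 1935.484ms @ 3 + 483.871ms (3/4)
5. 2419.355ms @ 15/4 + 483.871ms (3/4)
6. 2903.226ms @ 9/2 + 967.742ms (3/2)
7. 3870.968ms @ 6 + 967.742ms (3/2)
8. 4838.71ms @ 15/2 + 1451.613ms (9/4)
9. 6290.323ms @ 39/4 + 483.871ms (3/4)
10. 6774.194ms @ 21/2 + 483.871ms (3/4)
11. 7258.065ms @ 45/4 + 483.871ms (3/4)

note 9 onset = 39/4b = 6290.323ms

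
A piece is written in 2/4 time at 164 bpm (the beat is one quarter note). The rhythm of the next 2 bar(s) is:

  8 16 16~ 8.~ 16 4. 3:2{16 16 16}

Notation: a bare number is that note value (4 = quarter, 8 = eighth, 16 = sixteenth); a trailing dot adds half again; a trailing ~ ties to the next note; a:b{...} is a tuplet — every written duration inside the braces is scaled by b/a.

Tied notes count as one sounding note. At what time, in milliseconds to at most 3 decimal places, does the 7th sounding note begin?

note 7 onset = 23/6b = 1402.439ms

1. 0.0ms @ 0 + 182.927ms (1/2)
2. 182.927ms @ 1/2 + 91.463ms (1/4)
3. 274.39ms @ 3/4 + 457.317ms (5/4)
4. 731.707ms @ 2 + 548.78ms (3/2)
5. 1280.488ms @ 7/2 + 60.976ms (1/6)
6. 1341.463ms @ 11/3 + 60.976ms (1/6)
7. 1402.439ms @ 23/6 + 60.976ms (1/6)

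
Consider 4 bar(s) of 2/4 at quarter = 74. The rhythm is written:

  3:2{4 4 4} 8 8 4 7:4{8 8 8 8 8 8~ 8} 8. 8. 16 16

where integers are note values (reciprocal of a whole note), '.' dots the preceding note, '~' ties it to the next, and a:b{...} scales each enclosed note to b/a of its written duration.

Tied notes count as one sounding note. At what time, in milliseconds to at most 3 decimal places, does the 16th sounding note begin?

1. 0.0ms @ 0 + 540.541ms (2/3)
2. 540.541ms @ 2/3 + 540.541ms (2/3)
3. 1081.081ms @ 4/3 + 540.541ms (2/3)
4. 1621.622ms @ 2 + 405.405ms (1/2)
5. 2027.027ms @ 5/2 + 405.405ms (1/2)
6. 2432.432ms @ 3 + 810.811ms (1)
7. 3243.243ms @ 4 + 231.66ms (2/7)
8. 3474.903ms @ 30/7 + 231.66ms (2/7)
9. 3706.564ms @ 32/7 + 231.66ms (2/7)
10. 3938.224ms @ 34/7 + 231.66ms (2/7)
11. 4169.884ms @ 36/7 + 231.66ms (2/7)
12. 4401.544ms @ 38/7 + 463.32ms (4/7)
13. 4864.865ms @ 6 + 608.108ms (3/4)
14. 5472.973ms @ 27/4 + 608.108ms (3/4)
15. 6081.081ms @ 15/2 + 202.703ms (1/4)
16. 6283.784ms @ 31/4 + 202.703ms (1/4)

note 16 onset = 31/4b = 6283.784ms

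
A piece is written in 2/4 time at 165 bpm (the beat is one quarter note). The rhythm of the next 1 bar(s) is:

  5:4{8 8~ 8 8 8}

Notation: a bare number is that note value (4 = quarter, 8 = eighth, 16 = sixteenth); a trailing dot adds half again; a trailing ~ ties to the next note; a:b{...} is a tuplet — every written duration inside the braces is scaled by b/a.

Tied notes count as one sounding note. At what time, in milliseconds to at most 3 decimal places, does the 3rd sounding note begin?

note 3 onset = 6/5b = 436.364ms

1. 0.0ms @ 0 + 145.455ms (2/5)
2. 145.455ms @ 2/5 + 290.909ms (4/5)
3. 436.364ms @ 6/5 + 145.455ms (2/5)
4. 581.818ms @ 8/5 + 145.455ms (2/5)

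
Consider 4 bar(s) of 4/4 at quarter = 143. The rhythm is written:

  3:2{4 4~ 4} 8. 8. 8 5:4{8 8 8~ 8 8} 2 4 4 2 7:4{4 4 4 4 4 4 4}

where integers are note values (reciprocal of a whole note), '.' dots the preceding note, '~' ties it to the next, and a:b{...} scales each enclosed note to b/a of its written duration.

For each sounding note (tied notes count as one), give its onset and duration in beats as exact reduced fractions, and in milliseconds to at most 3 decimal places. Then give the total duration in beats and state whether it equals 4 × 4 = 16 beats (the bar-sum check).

1) 0.0ms=0b +279.72ms=2/3b
2) 279.72ms=2/3b +559.441ms=4/3b
3) 839.161ms=2b +314.685ms=3/4b
4) 1153.846ms=11/4b +314.685ms=3/4b
5) 1468.531ms=7/2b +209.79ms=1/2b
6) 1678.322ms=4b +167.832ms=2/5b
7) 1846.154ms=22/5b +167.832ms=2/5b
8) 2013.986ms=24/5b +335.664ms=4/5b
9) 2349.65ms=28/5b +167.832ms=2/5b
10) 2517.483ms=6b +839.161ms=2b
11) 3356.643ms=8b +419.58ms=1b
12) 3776.224ms=9b +419.58ms=1b
13) 4195.804ms=10b +839.161ms=2b
14) 5034.965ms=12b +239.76ms=4/7b
15) 5274.725ms=88/7b +239.76ms=4/7b
16) 5514.486ms=92/7b +239.76ms=4/7b
17) 5754.246ms=96/7b +239.76ms=4/7b
18) 5994.006ms=100/7b +239.76ms=4/7b
19) 6233.766ms=104/7b +239.76ms=4/7b
20) 6473.526ms=108/7b +239.76ms=4/7b
Σ=16b of 16 (143bpm 4/4) — PASS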